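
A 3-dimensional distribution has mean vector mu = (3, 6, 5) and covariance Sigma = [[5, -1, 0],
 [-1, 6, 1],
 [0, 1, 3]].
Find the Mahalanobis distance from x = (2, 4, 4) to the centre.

Step 1 — centre the observation: (x - mu) = (-1, -2, -1).

Step 2 — invert Sigma (cofactor / det for 3×3, or solve directly):
  Sigma^{-1} = [[0.2073, 0.0366, -0.0122],
 [0.0366, 0.1829, -0.061],
 [-0.0122, -0.061, 0.3537]].

Step 3 — form the quadratic (x - mu)^T · Sigma^{-1} · (x - mu):
  Sigma^{-1} · (x - mu) = (-0.2683, -0.3415, -0.2195).
  (x - mu)^T · [Sigma^{-1} · (x - mu)] = (-1)·(-0.2683) + (-2)·(-0.3415) + (-1)·(-0.2195) = 1.1707.

Step 4 — take square root: d = √(1.1707) ≈ 1.082.

d(x, mu) = √(1.1707) ≈ 1.082


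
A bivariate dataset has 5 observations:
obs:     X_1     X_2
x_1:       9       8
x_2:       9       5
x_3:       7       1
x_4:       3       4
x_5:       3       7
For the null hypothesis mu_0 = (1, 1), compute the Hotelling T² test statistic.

Step 1 — sample mean vector:
  mean(X_1) = (9 + 9 + 7 + 3 + 3) / 5 = 31/5 = 6.2
  mean(X_2) = (8 + 5 + 1 + 4 + 7) / 5 = 25/5 = 5
  x̄ = (6.2, 5),  deviation x̄ - mu_0 = (6.2, 5) - (1, 1) = (5.2, 4).

Step 2 — sample covariance matrix, S[i,j] = (1/(n-1)) · Σ_k (x_{k,i} - mean_i) · (x_{k,j} - mean_j), divisor n-1 = 4:
  S[X_1,X_1] = ((2.8)·(2.8) + (2.8)·(2.8) + (0.8)·(0.8) + (-3.2)·(-3.2) + (-3.2)·(-3.2)) / 4 = 36.8/4 = 9.2
  S[X_1,X_2] = ((2.8)·(3) + (2.8)·(0) + (0.8)·(-4) + (-3.2)·(-1) + (-3.2)·(2)) / 4 = 2/4 = 0.5
  S[X_2,X_2] = ((3)·(3) + (0)·(0) + (-4)·(-4) + (-1)·(-1) + (2)·(2)) / 4 = 30/4 = 7.5
  S = [[9.2, 0.5],
 [0.5, 7.5]].

Step 3 — invert S. det(S) = 9.2·7.5 - (0.5)² = 68.75.
  S^{-1} = (1/det) · [[d, -b], [-b, a]] = [[0.1091, -0.0073],
 [-0.0073, 0.1338]].

Step 4 — quadratic form (x̄ - mu_0)^T · S^{-1} · (x̄ - mu_0):
  S^{-1} · (x̄ - mu_0) = (0.5382, 0.4975),
  (x̄ - mu_0)^T · [...] = (5.2)·(0.5382) + (4)·(0.4975) = 4.7884.

Step 5 — scale by n: T² = 5 · 4.7884 = 23.9418.

T² ≈ 23.9418


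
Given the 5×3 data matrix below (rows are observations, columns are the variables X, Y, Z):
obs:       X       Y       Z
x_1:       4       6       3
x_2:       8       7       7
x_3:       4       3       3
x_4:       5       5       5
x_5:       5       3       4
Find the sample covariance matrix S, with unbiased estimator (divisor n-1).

Step 1 — column means:
  mean(X) = (4 + 8 + 4 + 5 + 5) / 5 = 26/5 = 5.2
  mean(Y) = (6 + 7 + 3 + 5 + 3) / 5 = 24/5 = 4.8
  mean(Z) = (3 + 7 + 3 + 5 + 4) / 5 = 22/5 = 4.4

Step 2 — sample covariance S[i,j] = (1/(n-1)) · Σ_k (x_{k,i} - mean_i) · (x_{k,j} - mean_j), with n-1 = 4.
  S[X,X] = ((-1.2)·(-1.2) + (2.8)·(2.8) + (-1.2)·(-1.2) + (-0.2)·(-0.2) + (-0.2)·(-0.2)) / 4 = 10.8/4 = 2.7
  S[X,Y] = ((-1.2)·(1.2) + (2.8)·(2.2) + (-1.2)·(-1.8) + (-0.2)·(0.2) + (-0.2)·(-1.8)) / 4 = 7.2/4 = 1.8
  S[X,Z] = ((-1.2)·(-1.4) + (2.8)·(2.6) + (-1.2)·(-1.4) + (-0.2)·(0.6) + (-0.2)·(-0.4)) / 4 = 10.6/4 = 2.65
  S[Y,Y] = ((1.2)·(1.2) + (2.2)·(2.2) + (-1.8)·(-1.8) + (0.2)·(0.2) + (-1.8)·(-1.8)) / 4 = 12.8/4 = 3.2
  S[Y,Z] = ((1.2)·(-1.4) + (2.2)·(2.6) + (-1.8)·(-1.4) + (0.2)·(0.6) + (-1.8)·(-0.4)) / 4 = 7.4/4 = 1.85
  S[Z,Z] = ((-1.4)·(-1.4) + (2.6)·(2.6) + (-1.4)·(-1.4) + (0.6)·(0.6) + (-0.4)·(-0.4)) / 4 = 11.2/4 = 2.8

S is symmetric (S[j,i] = S[i,j]). Assembling:

S = [[2.7, 1.8, 2.65],
 [1.8, 3.2, 1.85],
 [2.65, 1.85, 2.8]]


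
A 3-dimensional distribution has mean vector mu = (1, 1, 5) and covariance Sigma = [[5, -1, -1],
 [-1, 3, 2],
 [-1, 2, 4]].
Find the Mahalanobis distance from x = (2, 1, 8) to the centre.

Step 1 — centre the observation: (x - mu) = (1, 0, 3).

Step 2 — invert Sigma (cofactor / det for 3×3, or solve directly):
  Sigma^{-1} = [[0.2162, 0.0541, 0.027],
 [0.0541, 0.5135, -0.2432],
 [0.027, -0.2432, 0.3784]].

Step 3 — form the quadratic (x - mu)^T · Sigma^{-1} · (x - mu):
  Sigma^{-1} · (x - mu) = (0.2973, -0.6757, 1.1622).
  (x - mu)^T · [Sigma^{-1} · (x - mu)] = (1)·(0.2973) + (0)·(-0.6757) + (3)·(1.1622) = 3.7838.

Step 4 — take square root: d = √(3.7838) ≈ 1.9452.

d(x, mu) = √(3.7838) ≈ 1.9452


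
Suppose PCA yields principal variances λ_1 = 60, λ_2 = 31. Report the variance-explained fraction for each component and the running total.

Step 1 — total variance = trace(Sigma) = Σ λ_i = 60 + 31 = 91.

Step 2 — fraction explained by component i = λ_i / Σ λ:
  PC1: 60/91 = 0.6593
  PC2: 31/91 = 0.3407

Step 3 — cumulative fraction after k components = (λ_1 + ... + λ_k) / Σ λ:
  k = 1: 60/91 = 0.6593
  k = 2: (60 + 31)/91 = 91/91 = 1

Summary (fraction, with percent):

explained: PC1 0.6593 (65.93%), PC2 0.3407 (34.07%);  cumulative: 0.6593, 1


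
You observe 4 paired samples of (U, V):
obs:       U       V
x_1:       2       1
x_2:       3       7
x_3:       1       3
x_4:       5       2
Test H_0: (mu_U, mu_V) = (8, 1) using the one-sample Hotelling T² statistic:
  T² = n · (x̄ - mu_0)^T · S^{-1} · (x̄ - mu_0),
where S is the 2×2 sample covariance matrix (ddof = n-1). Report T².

Step 1 — sample mean vector:
  mean(U) = (2 + 3 + 1 + 5) / 4 = 11/4 = 2.75
  mean(V) = (1 + 7 + 3 + 2) / 4 = 13/4 = 3.25
  x̄ = (2.75, 3.25),  deviation x̄ - mu_0 = (2.75, 3.25) - (8, 1) = (-5.25, 2.25).

Step 2 — sample covariance matrix, S[i,j] = (1/(n-1)) · Σ_k (x_{k,i} - mean_i) · (x_{k,j} - mean_j), divisor n-1 = 3:
  S[U,U] = ((-0.75)·(-0.75) + (0.25)·(0.25) + (-1.75)·(-1.75) + (2.25)·(2.25)) / 3 = 8.75/3 = 2.9167
  S[U,V] = ((-0.75)·(-2.25) + (0.25)·(3.75) + (-1.75)·(-0.25) + (2.25)·(-1.25)) / 3 = 0.25/3 = 0.0833
  S[V,V] = ((-2.25)·(-2.25) + (3.75)·(3.75) + (-0.25)·(-0.25) + (-1.25)·(-1.25)) / 3 = 20.75/3 = 6.9167
  S = [[2.9167, 0.0833],
 [0.0833, 6.9167]].

Step 3 — invert S. det(S) = 2.9167·6.9167 - (0.0833)² = 20.1667.
  S^{-1} = (1/det) · [[d, -b], [-b, a]] = [[0.343, -0.0041],
 [-0.0041, 0.1446]].

Step 4 — quadratic form (x̄ - mu_0)^T · S^{-1} · (x̄ - mu_0):
  S^{-1} · (x̄ - mu_0) = (-1.8099, 0.3471),
  (x̄ - mu_0)^T · [...] = (-5.25)·(-1.8099) + (2.25)·(0.3471) = 10.2831.

Step 5 — scale by n: T² = 4 · 10.2831 = 41.1322.

T² ≈ 41.1322


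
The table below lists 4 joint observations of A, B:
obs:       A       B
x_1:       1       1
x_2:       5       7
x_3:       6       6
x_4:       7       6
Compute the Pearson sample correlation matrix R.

Step 1 — column means:
  mean(A) = (1 + 5 + 6 + 7) / 4 = 19/4 = 4.75
  mean(B) = (1 + 7 + 6 + 6) / 4 = 20/4 = 5

Step 2 — sample variances and covariances s[i,j] = (1/(n-1)) · Σ_k (x_{k,i} - mean_i) · (x_{k,j} - mean_j), with n-1 = 3:
  s[A,A] = ((-3.75)·(-3.75) + (0.25)·(0.25) + (1.25)·(1.25) + (2.25)·(2.25)) / 3 = 20.75/3 = 6.9167
  s[A,B] = ((-3.75)·(-4) + (0.25)·(2) + (1.25)·(1) + (2.25)·(1)) / 3 = 19/3 = 6.3333
  s[B,B] = ((-4)·(-4) + (2)·(2) + (1)·(1) + (1)·(1)) / 3 = 22/3 = 7.3333
  Sample standard deviations s_i = √(s[i,i]):
  s(A) = √(6.9167) = 2.63
  s(B) = √(7.3333) = 2.708

Step 3 — r_{ij} = s_{ij} / (s_i · s_j):
  r[A,A] = 1 (diagonal).
  r[A,B] = 6.3333 / (2.63 · 2.708) = 6.3333 / 7.122 = 0.8893
  r[B,B] = 1 (diagonal).

R is symmetric with unit diagonal. Assembling:

R = [[1, 0.8893],
 [0.8893, 1]]


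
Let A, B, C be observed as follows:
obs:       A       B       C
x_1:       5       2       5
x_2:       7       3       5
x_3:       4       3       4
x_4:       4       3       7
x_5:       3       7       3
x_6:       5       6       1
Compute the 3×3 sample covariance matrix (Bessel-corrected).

Step 1 — column means:
  mean(A) = (5 + 7 + 4 + 4 + 3 + 5) / 6 = 28/6 = 4.6667
  mean(B) = (2 + 3 + 3 + 3 + 7 + 6) / 6 = 24/6 = 4
  mean(C) = (5 + 5 + 4 + 7 + 3 + 1) / 6 = 25/6 = 4.1667

Step 2 — sample covariance S[i,j] = (1/(n-1)) · Σ_k (x_{k,i} - mean_i) · (x_{k,j} - mean_j), with n-1 = 5.
  S[A,A] = ((0.3333)·(0.3333) + (2.3333)·(2.3333) + (-0.6667)·(-0.6667) + (-0.6667)·(-0.6667) + (-1.6667)·(-1.6667) + (0.3333)·(0.3333)) / 5 = 9.3333/5 = 1.8667
  S[A,B] = ((0.3333)·(-2) + (2.3333)·(-1) + (-0.6667)·(-1) + (-0.6667)·(-1) + (-1.6667)·(3) + (0.3333)·(2)) / 5 = -6/5 = -1.2
  S[A,C] = ((0.3333)·(0.8333) + (2.3333)·(0.8333) + (-0.6667)·(-0.1667) + (-0.6667)·(2.8333) + (-1.6667)·(-1.1667) + (0.3333)·(-3.1667)) / 5 = 1.3333/5 = 0.2667
  S[B,B] = ((-2)·(-2) + (-1)·(-1) + (-1)·(-1) + (-1)·(-1) + (3)·(3) + (2)·(2)) / 5 = 20/5 = 4
  S[B,C] = ((-2)·(0.8333) + (-1)·(0.8333) + (-1)·(-0.1667) + (-1)·(2.8333) + (3)·(-1.1667) + (2)·(-3.1667)) / 5 = -15/5 = -3
  S[C,C] = ((0.8333)·(0.8333) + (0.8333)·(0.8333) + (-0.1667)·(-0.1667) + (2.8333)·(2.8333) + (-1.1667)·(-1.1667) + (-3.1667)·(-3.1667)) / 5 = 20.8333/5 = 4.1667

S is symmetric (S[j,i] = S[i,j]). Assembling:

S = [[1.8667, -1.2, 0.2667],
 [-1.2, 4, -3],
 [0.2667, -3, 4.1667]]


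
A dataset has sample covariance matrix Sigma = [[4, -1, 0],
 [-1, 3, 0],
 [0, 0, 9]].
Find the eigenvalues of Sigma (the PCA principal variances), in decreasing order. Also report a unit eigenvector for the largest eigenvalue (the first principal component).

Step 1 — characteristic polynomial p(λ) = det(λI - Sigma) = λ³ - tr·λ² + c_1·λ - det, where tr = trace, c_1 = sum of the principal 2×2 minors, det = det(Sigma):
  tr = 4 + 3 + 9 = 16,
  c_1 = (4·3 - (-1)²) + (4·9 - (0)²) + (3·9 - (0)²) = 11 + 36 + 27 = 74,
  det = 4·(3·9 - (0)²) - (-1)·((-1)·9 - (0)·(0)) + (0)·((-1)·(0) - 3·(0)) = 4·(27) - (-1)·(-9) + (0)·(0) = 99.
  So p(λ) = λ³ - 16λ² + 74λ - 99.
Step 2 — look for an integer root (rational root theorem: any rational root is an integer divisor of 99). Testing λ = 9:
  p(9) = 729 - 1296 + 666 - 99 = 0  ✓
  Dividing out (λ - 9): p(λ) = (λ - 9)(λ² - 7λ + 11).
Step 3 — remaining eigenvalues from the quadratic λ² - 7λ + 11 = 0:
  Δ = 7² - 4·11 = 49 - 44 = 5,  λ = (7 ± √5)/2 = (7 ± 2.2361)/2 ≈ 4.618 or 2.382.
  Sorted: λ_1 = 9,  λ_2 = 4.618,  λ_3 = 2.382  (check: sum = 16 = tr ✓).

Step 4 — unit eigenvector for λ_1 = 9: v spans the null space of (Sigma - λ_1 I), whose rows are
  r_1 = (-5, -1, 0),  r_2 = (-1, -6, 0),  r_3 = (0, 0, 0).
  v is orthogonal to every row, so take v ∝ r_1 × r_2 = ((-1)·(0) - (0)·(-6), (0)·(-1) - (-5)·(0), (-5)·(-6) - (-1)·(-1)) = (0, 0, 29).
  Rescale (divide by 29): u = (0, 0, 1).
  ||u|| = √((0)² + (0)² + (1)²) = √(1) = 1,  v_1 = u/||u|| ≈ (0, 0, 1) (||v_1|| = 1).

λ_1 = 9,  λ_2 = 4.618,  λ_3 = 2.382;  v_1 ≈ (0, 0, 1)


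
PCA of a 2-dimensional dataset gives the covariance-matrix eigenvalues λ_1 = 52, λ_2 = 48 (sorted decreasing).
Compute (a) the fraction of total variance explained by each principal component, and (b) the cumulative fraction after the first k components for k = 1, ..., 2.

Step 1 — total variance = trace(Sigma) = Σ λ_i = 52 + 48 = 100.

Step 2 — fraction explained by component i = λ_i / Σ λ:
  PC1: 52/100 = 0.52
  PC2: 48/100 = 0.48

Step 3 — cumulative fraction after k components = (λ_1 + ... + λ_k) / Σ λ:
  k = 1: 52/100 = 0.52
  k = 2: (52 + 48)/100 = 100/100 = 1

Summary (fraction, with percent):

explained: PC1 0.52 (52%), PC2 0.48 (48%);  cumulative: 0.52, 1


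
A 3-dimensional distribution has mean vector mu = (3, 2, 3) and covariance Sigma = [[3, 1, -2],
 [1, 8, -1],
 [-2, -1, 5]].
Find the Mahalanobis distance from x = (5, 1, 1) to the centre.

Step 1 — centre the observation: (x - mu) = (2, -1, -2).

Step 2 — invert Sigma (cofactor / det for 3×3, or solve directly):
  Sigma^{-1} = [[0.4643, -0.0357, 0.1786],
 [-0.0357, 0.131, 0.0119],
 [0.1786, 0.0119, 0.2738]].

Step 3 — form the quadratic (x - mu)^T · Sigma^{-1} · (x - mu):
  Sigma^{-1} · (x - mu) = (0.6071, -0.2262, -0.2024).
  (x - mu)^T · [Sigma^{-1} · (x - mu)] = (2)·(0.6071) + (-1)·(-0.2262) + (-2)·(-0.2024) = 1.8452.

Step 4 — take square root: d = √(1.8452) ≈ 1.3584.

d(x, mu) = √(1.8452) ≈ 1.3584


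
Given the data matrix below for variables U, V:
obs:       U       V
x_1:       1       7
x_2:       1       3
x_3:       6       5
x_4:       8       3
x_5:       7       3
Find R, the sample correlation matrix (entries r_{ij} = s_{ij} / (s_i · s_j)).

Step 1 — column means:
  mean(U) = (1 + 1 + 6 + 8 + 7) / 5 = 23/5 = 4.6
  mean(V) = (7 + 3 + 5 + 3 + 3) / 5 = 21/5 = 4.2

Step 2 — sample variances and covariances s[i,j] = (1/(n-1)) · Σ_k (x_{k,i} - mean_i) · (x_{k,j} - mean_j), with n-1 = 4:
  s[U,U] = ((-3.6)·(-3.6) + (-3.6)·(-3.6) + (1.4)·(1.4) + (3.4)·(3.4) + (2.4)·(2.4)) / 4 = 45.2/4 = 11.3
  s[U,V] = ((-3.6)·(2.8) + (-3.6)·(-1.2) + (1.4)·(0.8) + (3.4)·(-1.2) + (2.4)·(-1.2)) / 4 = -11.6/4 = -2.9
  s[V,V] = ((2.8)·(2.8) + (-1.2)·(-1.2) + (0.8)·(0.8) + (-1.2)·(-1.2) + (-1.2)·(-1.2)) / 4 = 12.8/4 = 3.2
  Sample standard deviations s_i = √(s[i,i]):
  s(U) = √(11.3) = 3.3615
  s(V) = √(3.2) = 1.7889

Step 3 — r_{ij} = s_{ij} / (s_i · s_j):
  r[U,U] = 1 (diagonal).
  r[U,V] = -2.9 / (3.3615 · 1.7889) = -2.9 / 6.0133 = -0.4823
  r[V,V] = 1 (diagonal).

R is symmetric with unit diagonal. Assembling:

R = [[1, -0.4823],
 [-0.4823, 1]]


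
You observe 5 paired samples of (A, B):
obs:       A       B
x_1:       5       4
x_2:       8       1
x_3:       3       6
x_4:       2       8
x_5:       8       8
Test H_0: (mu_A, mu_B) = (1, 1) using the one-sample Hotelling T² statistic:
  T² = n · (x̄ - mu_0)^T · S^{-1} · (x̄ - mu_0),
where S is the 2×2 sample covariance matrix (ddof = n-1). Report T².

Step 1 — sample mean vector:
  mean(A) = (5 + 8 + 3 + 2 + 8) / 5 = 26/5 = 5.2
  mean(B) = (4 + 1 + 6 + 8 + 8) / 5 = 27/5 = 5.4
  x̄ = (5.2, 5.4),  deviation x̄ - mu_0 = (5.2, 5.4) - (1, 1) = (4.2, 4.4).

Step 2 — sample covariance matrix, S[i,j] = (1/(n-1)) · Σ_k (x_{k,i} - mean_i) · (x_{k,j} - mean_j), divisor n-1 = 4:
  S[A,A] = ((-0.2)·(-0.2) + (2.8)·(2.8) + (-2.2)·(-2.2) + (-3.2)·(-3.2) + (2.8)·(2.8)) / 4 = 30.8/4 = 7.7
  S[A,B] = ((-0.2)·(-1.4) + (2.8)·(-4.4) + (-2.2)·(0.6) + (-3.2)·(2.6) + (2.8)·(2.6)) / 4 = -14.4/4 = -3.6
  S[B,B] = ((-1.4)·(-1.4) + (-4.4)·(-4.4) + (0.6)·(0.6) + (2.6)·(2.6) + (2.6)·(2.6)) / 4 = 35.2/4 = 8.8
  S = [[7.7, -3.6],
 [-3.6, 8.8]].

Step 3 — invert S. det(S) = 7.7·8.8 - (-3.6)² = 54.8.
  S^{-1} = (1/det) · [[d, -b], [-b, a]] = [[0.1606, 0.0657],
 [0.0657, 0.1405]].

Step 4 — quadratic form (x̄ - mu_0)^T · S^{-1} · (x̄ - mu_0):
  S^{-1} · (x̄ - mu_0) = (0.9635, 0.8942),
  (x̄ - mu_0)^T · [...] = (4.2)·(0.9635) + (4.4)·(0.8942) = 7.981.

Step 5 — scale by n: T² = 5 · 7.981 = 39.9051.

T² ≈ 39.9051


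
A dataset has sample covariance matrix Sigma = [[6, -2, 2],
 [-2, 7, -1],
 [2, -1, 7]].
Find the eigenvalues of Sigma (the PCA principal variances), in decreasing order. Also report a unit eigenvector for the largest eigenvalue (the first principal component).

Step 1 — characteristic polynomial p(λ) = det(λI - Sigma) = λ³ - tr·λ² + c_1·λ - det, where tr = trace, c_1 = sum of the principal 2×2 minors, det = det(Sigma):
  tr = 6 + 7 + 7 = 20,
  c_1 = (6·7 - (-2)²) + (6·7 - (2)²) + (7·7 - (-1)²) = 38 + 38 + 48 = 124,
  det = 6·(7·7 - (-1)²) - (-2)·((-2)·7 - (-1)·(2)) + (2)·((-2)·(-1) - 7·(2)) = 6·(48) - (-2)·(-12) + (2)·(-12) = 240.
  So p(λ) = λ³ - 20λ² + 124λ - 240.
Step 2 — look for an integer root (rational root theorem: any rational root is an integer divisor of 240). Testing λ = 4:
  p(4) = 64 - 320 + 496 - 240 = 0  ✓
  Dividing out (λ - 4): p(λ) = (λ - 4)(λ² - 16λ + 60).
Step 3 — remaining eigenvalues from the quadratic λ² - 16λ + 60 = 0:
  Δ = 16² - 4·60 = 256 - 240 = 16,  λ = (16 ± √16)/2 = (16 ± 4)/2 = 10 or 6.
  Sorted: λ_1 = 10,  λ_2 = 6,  λ_3 = 4  (check: sum = 20 = tr ✓).

Step 4 — unit eigenvector for λ_1 = 10: v spans the null space of (Sigma - λ_1 I), whose rows are
  r_1 = (-4, -2, 2),  r_2 = (-2, -3, -1),  r_3 = (2, -1, -3).
  v is orthogonal to every row, so take v ∝ r_1 × r_2 = ((-2)·(-1) - (2)·(-3), (2)·(-2) - (-4)·(-1), (-4)·(-3) - (-2)·(-2)) = (8, -8, 8).
  Rescale (divide by 8): u = (1, -1, 1).
  ||u|| = √((1)² + (-1)² + (1)²) = √(3) ≈ 1.7321,  v_1 = u/||u|| ≈ (0.5774, -0.5774, 0.5774) (||v_1|| = 1).

λ_1 = 10,  λ_2 = 6,  λ_3 = 4;  v_1 ≈ (0.5774, -0.5774, 0.5774)


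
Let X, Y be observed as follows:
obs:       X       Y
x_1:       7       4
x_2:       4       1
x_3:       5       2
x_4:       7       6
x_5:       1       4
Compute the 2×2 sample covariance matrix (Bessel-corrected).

Step 1 — column means:
  mean(X) = (7 + 4 + 5 + 7 + 1) / 5 = 24/5 = 4.8
  mean(Y) = (4 + 1 + 2 + 6 + 4) / 5 = 17/5 = 3.4

Step 2 — sample covariance S[i,j] = (1/(n-1)) · Σ_k (x_{k,i} - mean_i) · (x_{k,j} - mean_j), with n-1 = 4.
  S[X,X] = ((2.2)·(2.2) + (-0.8)·(-0.8) + (0.2)·(0.2) + (2.2)·(2.2) + (-3.8)·(-3.8)) / 4 = 24.8/4 = 6.2
  S[X,Y] = ((2.2)·(0.6) + (-0.8)·(-2.4) + (0.2)·(-1.4) + (2.2)·(2.6) + (-3.8)·(0.6)) / 4 = 6.4/4 = 1.6
  S[Y,Y] = ((0.6)·(0.6) + (-2.4)·(-2.4) + (-1.4)·(-1.4) + (2.6)·(2.6) + (0.6)·(0.6)) / 4 = 15.2/4 = 3.8

S is symmetric (S[j,i] = S[i,j]). Assembling:

S = [[6.2, 1.6],
 [1.6, 3.8]]


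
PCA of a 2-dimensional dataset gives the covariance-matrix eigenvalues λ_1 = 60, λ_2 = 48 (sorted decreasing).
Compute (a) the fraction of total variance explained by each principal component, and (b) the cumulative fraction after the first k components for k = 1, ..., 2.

Step 1 — total variance = trace(Sigma) = Σ λ_i = 60 + 48 = 108.

Step 2 — fraction explained by component i = λ_i / Σ λ:
  PC1: 60/108 = 0.5556
  PC2: 48/108 = 0.4444

Step 3 — cumulative fraction after k components = (λ_1 + ... + λ_k) / Σ λ:
  k = 1: 60/108 = 0.5556
  k = 2: (60 + 48)/108 = 108/108 = 1

Summary (fraction, with percent):

explained: PC1 0.5556 (55.56%), PC2 0.4444 (44.44%);  cumulative: 0.5556, 1


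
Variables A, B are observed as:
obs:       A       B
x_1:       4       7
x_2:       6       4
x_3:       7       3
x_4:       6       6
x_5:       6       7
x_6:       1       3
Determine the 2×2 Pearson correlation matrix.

Step 1 — column means:
  mean(A) = (4 + 6 + 7 + 6 + 6 + 1) / 6 = 30/6 = 5
  mean(B) = (7 + 4 + 3 + 6 + 7 + 3) / 6 = 30/6 = 5

Step 2 — sample variances and covariances s[i,j] = (1/(n-1)) · Σ_k (x_{k,i} - mean_i) · (x_{k,j} - mean_j), with n-1 = 5:
  s[A,A] = ((-1)·(-1) + (1)·(1) + (2)·(2) + (1)·(1) + (1)·(1) + (-4)·(-4)) / 5 = 24/5 = 4.8
  s[A,B] = ((-1)·(2) + (1)·(-1) + (2)·(-2) + (1)·(1) + (1)·(2) + (-4)·(-2)) / 5 = 4/5 = 0.8
  s[B,B] = ((2)·(2) + (-1)·(-1) + (-2)·(-2) + (1)·(1) + (2)·(2) + (-2)·(-2)) / 5 = 18/5 = 3.6
  Sample standard deviations s_i = √(s[i,i]):
  s(A) = √(4.8) = 2.1909
  s(B) = √(3.6) = 1.8974

Step 3 — r_{ij} = s_{ij} / (s_i · s_j):
  r[A,A] = 1 (diagonal).
  r[A,B] = 0.8 / (2.1909 · 1.8974) = 0.8 / 4.1569 = 0.1925
  r[B,B] = 1 (diagonal).

R is symmetric with unit diagonal. Assembling:

R = [[1, 0.1925],
 [0.1925, 1]]


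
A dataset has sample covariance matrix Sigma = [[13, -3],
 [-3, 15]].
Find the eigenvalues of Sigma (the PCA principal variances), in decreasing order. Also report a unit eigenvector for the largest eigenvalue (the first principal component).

Step 1 — characteristic polynomial of 2×2 Sigma:
  det(Sigma - λI) = λ² - trace · λ + det = 0.
  trace = 13 + 15 = 28, det = 13·15 - (-3)² = 186.
Step 2 — discriminant:
  Δ = trace² - 4·det = 784 - 744 = 40.
Step 3 — eigenvalues:
  λ = (trace ± √Δ)/2 = (28 ± 6.3246)/2,
  λ_1 = 17.1623,  λ_2 = 10.8377.

Step 4 — unit eigenvector for λ_1: solve (Sigma - λ_1 I)v = 0. First row:
  (13 - 17.1623)·v_x + (-3)·v_y = 0, i.e. (-4.1623)·v_x + (-3)·v_y = 0,
  so v ∝ (b, λ_1 - a) = (-3, 4.1623); multiply by -1 so the first entry is positive: u = (3, -4.1623).
  ||u|| = √((3)² + (-4.1623)²) = √(26.3246) ≈ 5.1307,
  v_1 = u/||u|| ≈ (0.5847, -0.8112) (||v_1|| = 1).

λ_1 = 17.1623,  λ_2 = 10.8377;  v_1 ≈ (0.5847, -0.8112)


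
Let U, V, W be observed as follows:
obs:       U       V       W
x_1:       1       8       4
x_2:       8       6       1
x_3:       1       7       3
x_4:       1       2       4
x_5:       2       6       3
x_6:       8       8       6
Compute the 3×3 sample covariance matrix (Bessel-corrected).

Step 1 — column means:
  mean(U) = (1 + 8 + 1 + 1 + 2 + 8) / 6 = 21/6 = 3.5
  mean(V) = (8 + 6 + 7 + 2 + 6 + 8) / 6 = 37/6 = 6.1667
  mean(W) = (4 + 1 + 3 + 4 + 3 + 6) / 6 = 21/6 = 3.5

Step 2 — sample covariance S[i,j] = (1/(n-1)) · Σ_k (x_{k,i} - mean_i) · (x_{k,j} - mean_j), with n-1 = 5.
  S[U,U] = ((-2.5)·(-2.5) + (4.5)·(4.5) + (-2.5)·(-2.5) + (-2.5)·(-2.5) + (-1.5)·(-1.5) + (4.5)·(4.5)) / 5 = 61.5/5 = 12.3
  S[U,V] = ((-2.5)·(1.8333) + (4.5)·(-0.1667) + (-2.5)·(0.8333) + (-2.5)·(-4.1667) + (-1.5)·(-0.1667) + (4.5)·(1.8333)) / 5 = 11.5/5 = 2.3
  S[U,W] = ((-2.5)·(0.5) + (4.5)·(-2.5) + (-2.5)·(-0.5) + (-2.5)·(0.5) + (-1.5)·(-0.5) + (4.5)·(2.5)) / 5 = -0.5/5 = -0.1
  S[V,V] = ((1.8333)·(1.8333) + (-0.1667)·(-0.1667) + (0.8333)·(0.8333) + (-4.1667)·(-4.1667) + (-0.1667)·(-0.1667) + (1.8333)·(1.8333)) / 5 = 24.8333/5 = 4.9667
  S[V,W] = ((1.8333)·(0.5) + (-0.1667)·(-2.5) + (0.8333)·(-0.5) + (-4.1667)·(0.5) + (-0.1667)·(-0.5) + (1.8333)·(2.5)) / 5 = 3.5/5 = 0.7
  S[W,W] = ((0.5)·(0.5) + (-2.5)·(-2.5) + (-0.5)·(-0.5) + (0.5)·(0.5) + (-0.5)·(-0.5) + (2.5)·(2.5)) / 5 = 13.5/5 = 2.7

S is symmetric (S[j,i] = S[i,j]). Assembling:

S = [[12.3, 2.3, -0.1],
 [2.3, 4.9667, 0.7],
 [-0.1, 0.7, 2.7]]


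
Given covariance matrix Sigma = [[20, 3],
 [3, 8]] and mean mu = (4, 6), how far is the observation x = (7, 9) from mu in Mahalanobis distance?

Step 1 — centre the observation: (x - mu) = (3, 3).

Step 2 — invert Sigma. det(Sigma) = 20·8 - (3)² = 151.
  Sigma^{-1} = (1/det) · [[d, -b], [-b, a]] = [[0.053, -0.0199],
 [-0.0199, 0.1325]].

Step 3 — form the quadratic (x - mu)^T · Sigma^{-1} · (x - mu):
  Sigma^{-1} · (x - mu) = (0.0993, 0.3377).
  (x - mu)^T · [Sigma^{-1} · (x - mu)] = (3)·(0.0993) + (3)·(0.3377) = 1.3113.

Step 4 — take square root: d = √(1.3113) ≈ 1.1451.

d(x, mu) = √(1.3113) ≈ 1.1451


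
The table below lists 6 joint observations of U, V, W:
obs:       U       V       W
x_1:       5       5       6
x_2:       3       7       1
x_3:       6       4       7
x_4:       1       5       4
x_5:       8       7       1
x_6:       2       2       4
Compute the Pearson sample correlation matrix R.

Step 1 — column means:
  mean(U) = (5 + 3 + 6 + 1 + 8 + 2) / 6 = 25/6 = 4.1667
  mean(V) = (5 + 7 + 4 + 5 + 7 + 2) / 6 = 30/6 = 5
  mean(W) = (6 + 1 + 7 + 4 + 1 + 4) / 6 = 23/6 = 3.8333

Step 2 — sample variances and covariances s[i,j] = (1/(n-1)) · Σ_k (x_{k,i} - mean_i) · (x_{k,j} - mean_j), with n-1 = 5:
  s[U,U] = ((0.8333)·(0.8333) + (-1.1667)·(-1.1667) + (1.8333)·(1.8333) + (-3.1667)·(-3.1667) + (3.8333)·(3.8333) + (-2.1667)·(-2.1667)) / 5 = 34.8333/5 = 6.9667
  s[U,V] = ((0.8333)·(0) + (-1.1667)·(2) + (1.8333)·(-1) + (-3.1667)·(0) + (3.8333)·(2) + (-2.1667)·(-3)) / 5 = 10/5 = 2
  s[U,W] = ((0.8333)·(2.1667) + (-1.1667)·(-2.8333) + (1.8333)·(3.1667) + (-3.1667)·(0.1667) + (3.8333)·(-2.8333) + (-2.1667)·(0.1667)) / 5 = -0.8333/5 = -0.1667
  s[V,V] = ((0)·(0) + (2)·(2) + (-1)·(-1) + (0)·(0) + (2)·(2) + (-3)·(-3)) / 5 = 18/5 = 3.6
  s[V,W] = ((0)·(2.1667) + (2)·(-2.8333) + (-1)·(3.1667) + (0)·(0.1667) + (2)·(-2.8333) + (-3)·(0.1667)) / 5 = -15/5 = -3
  s[W,W] = ((2.1667)·(2.1667) + (-2.8333)·(-2.8333) + (3.1667)·(3.1667) + (0.1667)·(0.1667) + (-2.8333)·(-2.8333) + (0.1667)·(0.1667)) / 5 = 30.8333/5 = 6.1667
  Sample standard deviations s_i = √(s[i,i]):
  s(U) = √(6.9667) = 2.6394
  s(V) = √(3.6) = 1.8974
  s(W) = √(6.1667) = 2.4833

Step 3 — r_{ij} = s_{ij} / (s_i · s_j):
  r[U,U] = 1 (diagonal).
  r[U,V] = 2 / (2.6394 · 1.8974) = 2 / 5.008 = 0.3994
  r[U,W] = -0.1667 / (2.6394 · 2.4833) = -0.1667 / 6.5545 = -0.0254
  r[V,V] = 1 (diagonal).
  r[V,W] = -3 / (1.8974 · 2.4833) = -3 / 4.7117 = -0.6367
  r[W,W] = 1 (diagonal).

R is symmetric with unit diagonal. Assembling:

R = [[1, 0.3994, -0.0254],
 [0.3994, 1, -0.6367],
 [-0.0254, -0.6367, 1]]


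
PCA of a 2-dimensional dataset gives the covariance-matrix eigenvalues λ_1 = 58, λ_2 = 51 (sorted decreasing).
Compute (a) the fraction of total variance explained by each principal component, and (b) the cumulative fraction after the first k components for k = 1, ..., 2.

Step 1 — total variance = trace(Sigma) = Σ λ_i = 58 + 51 = 109.

Step 2 — fraction explained by component i = λ_i / Σ λ:
  PC1: 58/109 = 0.5321
  PC2: 51/109 = 0.4679

Step 3 — cumulative fraction after k components = (λ_1 + ... + λ_k) / Σ λ:
  k = 1: 58/109 = 0.5321
  k = 2: (58 + 51)/109 = 109/109 = 1

Summary (fraction, with percent):

explained: PC1 0.5321 (53.21%), PC2 0.4679 (46.79%);  cumulative: 0.5321, 1


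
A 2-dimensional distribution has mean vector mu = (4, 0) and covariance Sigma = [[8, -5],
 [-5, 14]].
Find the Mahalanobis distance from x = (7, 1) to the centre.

Step 1 — centre the observation: (x - mu) = (3, 1).

Step 2 — invert Sigma. det(Sigma) = 8·14 - (-5)² = 87.
  Sigma^{-1} = (1/det) · [[d, -b], [-b, a]] = [[0.1609, 0.0575],
 [0.0575, 0.092]].

Step 3 — form the quadratic (x - mu)^T · Sigma^{-1} · (x - mu):
  Sigma^{-1} · (x - mu) = (0.5402, 0.2644).
  (x - mu)^T · [Sigma^{-1} · (x - mu)] = (3)·(0.5402) + (1)·(0.2644) = 1.8851.

Step 4 — take square root: d = √(1.8851) ≈ 1.373.

d(x, mu) = √(1.8851) ≈ 1.373


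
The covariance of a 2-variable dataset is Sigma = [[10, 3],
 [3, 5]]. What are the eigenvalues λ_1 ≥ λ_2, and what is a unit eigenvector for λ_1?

Step 1 — characteristic polynomial of 2×2 Sigma:
  det(Sigma - λI) = λ² - trace · λ + det = 0.
  trace = 10 + 5 = 15, det = 10·5 - (3)² = 41.
Step 2 — discriminant:
  Δ = trace² - 4·det = 225 - 164 = 61.
Step 3 — eigenvalues:
  λ = (trace ± √Δ)/2 = (15 ± 7.8102)/2,
  λ_1 = 11.4051,  λ_2 = 3.5949.

Step 4 — unit eigenvector for λ_1: solve (Sigma - λ_1 I)v = 0. First row:
  (10 - 11.4051)·v_x + (3)·v_y = 0, i.e. (-1.4051)·v_x + (3)·v_y = 0,
  so v ∝ (b, λ_1 - a) = (3, 1.4051) = u.
  ||u|| = √((3)² + (1.4051)²) = √(10.9744) ≈ 3.3128,
  v_1 = u/||u|| ≈ (0.9056, 0.4242) (||v_1|| = 1).

λ_1 = 11.4051,  λ_2 = 3.5949;  v_1 ≈ (0.9056, 0.4242)


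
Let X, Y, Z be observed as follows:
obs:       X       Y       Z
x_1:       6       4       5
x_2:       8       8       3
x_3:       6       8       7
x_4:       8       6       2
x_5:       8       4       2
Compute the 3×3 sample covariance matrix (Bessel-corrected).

Step 1 — column means:
  mean(X) = (6 + 8 + 6 + 8 + 8) / 5 = 36/5 = 7.2
  mean(Y) = (4 + 8 + 8 + 6 + 4) / 5 = 30/5 = 6
  mean(Z) = (5 + 3 + 7 + 2 + 2) / 5 = 19/5 = 3.8

Step 2 — sample covariance S[i,j] = (1/(n-1)) · Σ_k (x_{k,i} - mean_i) · (x_{k,j} - mean_j), with n-1 = 4.
  S[X,X] = ((-1.2)·(-1.2) + (0.8)·(0.8) + (-1.2)·(-1.2) + (0.8)·(0.8) + (0.8)·(0.8)) / 4 = 4.8/4 = 1.2
  S[X,Y] = ((-1.2)·(-2) + (0.8)·(2) + (-1.2)·(2) + (0.8)·(0) + (0.8)·(-2)) / 4 = 0/4 = 0
  S[X,Z] = ((-1.2)·(1.2) + (0.8)·(-0.8) + (-1.2)·(3.2) + (0.8)·(-1.8) + (0.8)·(-1.8)) / 4 = -8.8/4 = -2.2
  S[Y,Y] = ((-2)·(-2) + (2)·(2) + (2)·(2) + (0)·(0) + (-2)·(-2)) / 4 = 16/4 = 4
  S[Y,Z] = ((-2)·(1.2) + (2)·(-0.8) + (2)·(3.2) + (0)·(-1.8) + (-2)·(-1.8)) / 4 = 6/4 = 1.5
  S[Z,Z] = ((1.2)·(1.2) + (-0.8)·(-0.8) + (3.2)·(3.2) + (-1.8)·(-1.8) + (-1.8)·(-1.8)) / 4 = 18.8/4 = 4.7

S is symmetric (S[j,i] = S[i,j]). Assembling:

S = [[1.2, 0, -2.2],
 [0, 4, 1.5],
 [-2.2, 1.5, 4.7]]


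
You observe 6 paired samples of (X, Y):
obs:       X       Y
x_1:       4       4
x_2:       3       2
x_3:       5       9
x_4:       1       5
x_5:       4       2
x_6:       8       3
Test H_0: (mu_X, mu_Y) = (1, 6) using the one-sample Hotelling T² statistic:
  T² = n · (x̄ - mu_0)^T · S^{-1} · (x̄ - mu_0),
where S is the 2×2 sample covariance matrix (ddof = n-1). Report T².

Step 1 — sample mean vector:
  mean(X) = (4 + 3 + 5 + 1 + 4 + 8) / 6 = 25/6 = 4.1667
  mean(Y) = (4 + 2 + 9 + 5 + 2 + 3) / 6 = 25/6 = 4.1667
  x̄ = (4.1667, 4.1667),  deviation x̄ - mu_0 = (4.1667, 4.1667) - (1, 6) = (3.1667, -1.8333).

Step 2 — sample covariance matrix, S[i,j] = (1/(n-1)) · Σ_k (x_{k,i} - mean_i) · (x_{k,j} - mean_j), divisor n-1 = 5:
  S[X,X] = ((-0.1667)·(-0.1667) + (-1.1667)·(-1.1667) + (0.8333)·(0.8333) + (-3.1667)·(-3.1667) + (-0.1667)·(-0.1667) + (3.8333)·(3.8333)) / 5 = 26.8333/5 = 5.3667
  S[X,Y] = ((-0.1667)·(-0.1667) + (-1.1667)·(-2.1667) + (0.8333)·(4.8333) + (-3.1667)·(0.8333) + (-0.1667)·(-2.1667) + (3.8333)·(-1.1667)) / 5 = -0.1667/5 = -0.0333
  S[Y,Y] = ((-0.1667)·(-0.1667) + (-2.1667)·(-2.1667) + (4.8333)·(4.8333) + (0.8333)·(0.8333) + (-2.1667)·(-2.1667) + (-1.1667)·(-1.1667)) / 5 = 34.8333/5 = 6.9667
  S = [[5.3667, -0.0333],
 [-0.0333, 6.9667]].

Step 3 — invert S. det(S) = 5.3667·6.9667 - (-0.0333)² = 37.3867.
  S^{-1} = (1/det) · [[d, -b], [-b, a]] = [[0.1863, 0.0009],
 [0.0009, 0.1435]].

Step 4 — quadratic form (x̄ - mu_0)^T · S^{-1} · (x̄ - mu_0):
  S^{-1} · (x̄ - mu_0) = (0.5884, -0.2603),
  (x̄ - mu_0)^T · [...] = (3.1667)·(0.5884) + (-1.8333)·(-0.2603) = 2.3407.

Step 5 — scale by n: T² = 6 · 2.3407 = 14.0442.

T² ≈ 14.0442


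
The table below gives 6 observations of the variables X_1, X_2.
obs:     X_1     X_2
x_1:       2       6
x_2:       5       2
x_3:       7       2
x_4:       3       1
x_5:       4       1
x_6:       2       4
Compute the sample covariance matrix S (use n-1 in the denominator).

Step 1 — column means:
  mean(X_1) = (2 + 5 + 7 + 3 + 4 + 2) / 6 = 23/6 = 3.8333
  mean(X_2) = (6 + 2 + 2 + 1 + 1 + 4) / 6 = 16/6 = 2.6667

Step 2 — sample covariance S[i,j] = (1/(n-1)) · Σ_k (x_{k,i} - mean_i) · (x_{k,j} - mean_j), with n-1 = 5.
  S[X_1,X_1] = ((-1.8333)·(-1.8333) + (1.1667)·(1.1667) + (3.1667)·(3.1667) + (-0.8333)·(-0.8333) + (0.1667)·(0.1667) + (-1.8333)·(-1.8333)) / 5 = 18.8333/5 = 3.7667
  S[X_1,X_2] = ((-1.8333)·(3.3333) + (1.1667)·(-0.6667) + (3.1667)·(-0.6667) + (-0.8333)·(-1.6667) + (0.1667)·(-1.6667) + (-1.8333)·(1.3333)) / 5 = -10.3333/5 = -2.0667
  S[X_2,X_2] = ((3.3333)·(3.3333) + (-0.6667)·(-0.6667) + (-0.6667)·(-0.6667) + (-1.6667)·(-1.6667) + (-1.6667)·(-1.6667) + (1.3333)·(1.3333)) / 5 = 19.3333/5 = 3.8667

S is symmetric (S[j,i] = S[i,j]). Assembling:

S = [[3.7667, -2.0667],
 [-2.0667, 3.8667]]


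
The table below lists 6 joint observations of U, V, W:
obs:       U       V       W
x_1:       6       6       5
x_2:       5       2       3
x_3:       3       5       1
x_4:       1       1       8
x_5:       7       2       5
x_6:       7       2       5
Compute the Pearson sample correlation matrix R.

Step 1 — column means:
  mean(U) = (6 + 5 + 3 + 1 + 7 + 7) / 6 = 29/6 = 4.8333
  mean(V) = (6 + 2 + 5 + 1 + 2 + 2) / 6 = 18/6 = 3
  mean(W) = (5 + 3 + 1 + 8 + 5 + 5) / 6 = 27/6 = 4.5

Step 2 — sample variances and covariances s[i,j] = (1/(n-1)) · Σ_k (x_{k,i} - mean_i) · (x_{k,j} - mean_j), with n-1 = 5:
  s[U,U] = ((1.1667)·(1.1667) + (0.1667)·(0.1667) + (-1.8333)·(-1.8333) + (-3.8333)·(-3.8333) + (2.1667)·(2.1667) + (2.1667)·(2.1667)) / 5 = 28.8333/5 = 5.7667
  s[U,V] = ((1.1667)·(3) + (0.1667)·(-1) + (-1.8333)·(2) + (-3.8333)·(-2) + (2.1667)·(-1) + (2.1667)·(-1)) / 5 = 3/5 = 0.6
  s[U,W] = ((1.1667)·(0.5) + (0.1667)·(-1.5) + (-1.8333)·(-3.5) + (-3.8333)·(3.5) + (2.1667)·(0.5) + (2.1667)·(0.5)) / 5 = -4.5/5 = -0.9
  s[V,V] = ((3)·(3) + (-1)·(-1) + (2)·(2) + (-2)·(-2) + (-1)·(-1) + (-1)·(-1)) / 5 = 20/5 = 4
  s[V,W] = ((3)·(0.5) + (-1)·(-1.5) + (2)·(-3.5) + (-2)·(3.5) + (-1)·(0.5) + (-1)·(0.5)) / 5 = -12/5 = -2.4
  s[W,W] = ((0.5)·(0.5) + (-1.5)·(-1.5) + (-3.5)·(-3.5) + (3.5)·(3.5) + (0.5)·(0.5) + (0.5)·(0.5)) / 5 = 27.5/5 = 5.5
  Sample standard deviations s_i = √(s[i,i]):
  s(U) = √(5.7667) = 2.4014
  s(V) = √(4) = 2
  s(W) = √(5.5) = 2.3452

Step 3 — r_{ij} = s_{ij} / (s_i · s_j):
  r[U,U] = 1 (diagonal).
  r[U,V] = 0.6 / (2.4014 · 2) = 0.6 / 4.8028 = 0.1249
  r[U,W] = -0.9 / (2.4014 · 2.3452) = -0.9 / 5.6318 = -0.1598
  r[V,V] = 1 (diagonal).
  r[V,W] = -2.4 / (2 · 2.3452) = -2.4 / 4.6904 = -0.5117
  r[W,W] = 1 (diagonal).

R is symmetric with unit diagonal. Assembling:

R = [[1, 0.1249, -0.1598],
 [0.1249, 1, -0.5117],
 [-0.1598, -0.5117, 1]]


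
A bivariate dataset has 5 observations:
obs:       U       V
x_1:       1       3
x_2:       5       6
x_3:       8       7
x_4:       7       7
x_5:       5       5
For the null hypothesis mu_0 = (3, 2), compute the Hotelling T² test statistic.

Step 1 — sample mean vector:
  mean(U) = (1 + 5 + 8 + 7 + 5) / 5 = 26/5 = 5.2
  mean(V) = (3 + 6 + 7 + 7 + 5) / 5 = 28/5 = 5.6
  x̄ = (5.2, 5.6),  deviation x̄ - mu_0 = (5.2, 5.6) - (3, 2) = (2.2, 3.6).

Step 2 — sample covariance matrix, S[i,j] = (1/(n-1)) · Σ_k (x_{k,i} - mean_i) · (x_{k,j} - mean_j), divisor n-1 = 4:
  S[U,U] = ((-4.2)·(-4.2) + (-0.2)·(-0.2) + (2.8)·(2.8) + (1.8)·(1.8) + (-0.2)·(-0.2)) / 4 = 28.8/4 = 7.2
  S[U,V] = ((-4.2)·(-2.6) + (-0.2)·(0.4) + (2.8)·(1.4) + (1.8)·(1.4) + (-0.2)·(-0.6)) / 4 = 17.4/4 = 4.35
  S[V,V] = ((-2.6)·(-2.6) + (0.4)·(0.4) + (1.4)·(1.4) + (1.4)·(1.4) + (-0.6)·(-0.6)) / 4 = 11.2/4 = 2.8
  S = [[7.2, 4.35],
 [4.35, 2.8]].

Step 3 — invert S. det(S) = 7.2·2.8 - (4.35)² = 1.2375.
  S^{-1} = (1/det) · [[d, -b], [-b, a]] = [[2.2626, -3.5152],
 [-3.5152, 5.8182]].

Step 4 — quadratic form (x̄ - mu_0)^T · S^{-1} · (x̄ - mu_0):
  S^{-1} · (x̄ - mu_0) = (-7.6768, 13.2121),
  (x̄ - mu_0)^T · [...] = (2.2)·(-7.6768) + (3.6)·(13.2121) = 30.6747.

Step 5 — scale by n: T² = 5 · 30.6747 = 153.3737.

T² ≈ 153.3737


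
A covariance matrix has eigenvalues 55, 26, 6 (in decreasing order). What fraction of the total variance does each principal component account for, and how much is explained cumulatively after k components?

Step 1 — total variance = trace(Sigma) = Σ λ_i = 55 + 26 + 6 = 87.

Step 2 — fraction explained by component i = λ_i / Σ λ:
  PC1: 55/87 = 0.6322
  PC2: 26/87 = 0.2989
  PC3: 6/87 = 0.069

Step 3 — cumulative fraction after k components = (λ_1 + ... + λ_k) / Σ λ:
  k = 1: 55/87 = 0.6322
  k = 2: (55 + 26)/87 = 81/87 = 0.931
  k = 3: (55 + 26 + 6)/87 = 87/87 = 1

Summary (fraction, with percent):

explained: PC1 0.6322 (63.22%), PC2 0.2989 (29.89%), PC3 0.069 (6.9%);  cumulative: 0.6322, 0.931, 1


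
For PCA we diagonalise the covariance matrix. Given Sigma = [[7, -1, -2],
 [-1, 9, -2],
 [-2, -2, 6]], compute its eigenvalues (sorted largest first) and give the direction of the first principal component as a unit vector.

Step 1 — characteristic polynomial p(λ) = det(λI - Sigma) = λ³ - tr·λ² + c_1·λ - det, where tr = trace, c_1 = sum of the principal 2×2 minors, det = det(Sigma):
  tr = 7 + 9 + 6 = 22,
  c_1 = (7·9 - (-1)²) + (7·6 - (-2)²) + (9·6 - (-2)²) = 62 + 38 + 50 = 150,
  det = 7·(9·6 - (-2)²) - (-1)·((-1)·6 - (-2)·(-2)) + (-2)·((-1)·(-2) - 9·(-2)) = 7·(50) - (-1)·(-10) + (-2)·(20) = 300.
  So p(λ) = λ³ - 22λ² + 150λ - 300.
Step 2 — look for an integer root (rational root theorem: any rational root is an integer divisor of 300). Testing λ = 10:
  p(10) = 1000 - 2200 + 1500 - 300 = 0  ✓
  Dividing out (λ - 10): p(λ) = (λ - 10)(λ² - 12λ + 30).
Step 3 — remaining eigenvalues from the quadratic λ² - 12λ + 30 = 0:
  Δ = 12² - 4·30 = 144 - 120 = 24,  λ = (12 ± √24)/2 = (12 ± 4.899)/2 ≈ 8.4495 or 3.5505.
  Sorted: λ_1 = 10,  λ_2 = 8.4495,  λ_3 = 3.5505  (check: sum = 22 = tr ✓).

Step 4 — unit eigenvector for λ_1 = 10: v spans the null space of (Sigma - λ_1 I), whose rows are
  r_1 = (-3, -1, -2),  r_2 = (-1, -1, -2),  r_3 = (-2, -2, -4).
  v is orthogonal to every row, so take v ∝ r_1 × r_2 = ((-1)·(-2) - (-2)·(-1), (-2)·(-1) - (-3)·(-2), (-3)·(-1) - (-1)·(-1)) = (0, -4, 2).
  Rescale (divide by 2; multiply by -1 so the first nonzero entry is positive): u = (0, 2, -1).
  ||u|| = √((0)² + (2)² + (-1)²) = √(5) ≈ 2.2361,  v_1 = u/||u|| ≈ (0, 0.8944, -0.4472) (||v_1|| = 1).

λ_1 = 10,  λ_2 = 8.4495,  λ_3 = 3.5505;  v_1 ≈ (0, 0.8944, -0.4472)


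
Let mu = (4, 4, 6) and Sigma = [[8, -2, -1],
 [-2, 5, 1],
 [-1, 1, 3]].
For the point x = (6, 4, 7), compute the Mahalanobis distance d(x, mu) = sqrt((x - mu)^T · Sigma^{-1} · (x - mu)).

Step 1 — centre the observation: (x - mu) = (2, 0, 1).

Step 2 — invert Sigma (cofactor / det for 3×3, or solve directly):
  Sigma^{-1} = [[0.1414, 0.0505, 0.0303],
 [0.0505, 0.2323, -0.0606],
 [0.0303, -0.0606, 0.3636]].

Step 3 — form the quadratic (x - mu)^T · Sigma^{-1} · (x - mu):
  Sigma^{-1} · (x - mu) = (0.3131, 0.0404, 0.4242).
  (x - mu)^T · [Sigma^{-1} · (x - mu)] = (2)·(0.3131) + (0)·(0.0404) + (1)·(0.4242) = 1.0505.

Step 4 — take square root: d = √(1.0505) ≈ 1.0249.

d(x, mu) = √(1.0505) ≈ 1.0249


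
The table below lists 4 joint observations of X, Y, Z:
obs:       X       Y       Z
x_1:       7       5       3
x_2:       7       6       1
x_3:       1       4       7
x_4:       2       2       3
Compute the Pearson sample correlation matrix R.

Step 1 — column means:
  mean(X) = (7 + 7 + 1 + 2) / 4 = 17/4 = 4.25
  mean(Y) = (5 + 6 + 4 + 2) / 4 = 17/4 = 4.25
  mean(Z) = (3 + 1 + 7 + 3) / 4 = 14/4 = 3.5

Step 2 — sample variances and covariances s[i,j] = (1/(n-1)) · Σ_k (x_{k,i} - mean_i) · (x_{k,j} - mean_j), with n-1 = 3:
  s[X,X] = ((2.75)·(2.75) + (2.75)·(2.75) + (-3.25)·(-3.25) + (-2.25)·(-2.25)) / 3 = 30.75/3 = 10.25
  s[X,Y] = ((2.75)·(0.75) + (2.75)·(1.75) + (-3.25)·(-0.25) + (-2.25)·(-2.25)) / 3 = 12.75/3 = 4.25
  s[X,Z] = ((2.75)·(-0.5) + (2.75)·(-2.5) + (-3.25)·(3.5) + (-2.25)·(-0.5)) / 3 = -18.5/3 = -6.1667
  s[Y,Y] = ((0.75)·(0.75) + (1.75)·(1.75) + (-0.25)·(-0.25) + (-2.25)·(-2.25)) / 3 = 8.75/3 = 2.9167
  s[Y,Z] = ((0.75)·(-0.5) + (1.75)·(-2.5) + (-0.25)·(3.5) + (-2.25)·(-0.5)) / 3 = -4.5/3 = -1.5
  s[Z,Z] = ((-0.5)·(-0.5) + (-2.5)·(-2.5) + (3.5)·(3.5) + (-0.5)·(-0.5)) / 3 = 19/3 = 6.3333
  Sample standard deviations s_i = √(s[i,i]):
  s(X) = √(10.25) = 3.2016
  s(Y) = √(2.9167) = 1.7078
  s(Z) = √(6.3333) = 2.5166

Step 3 — r_{ij} = s_{ij} / (s_i · s_j):
  r[X,X] = 1 (diagonal).
  r[X,Y] = 4.25 / (3.2016 · 1.7078) = 4.25 / 5.4677 = 0.7773
  r[X,Z] = -6.1667 / (3.2016 · 2.5166) = -6.1667 / 8.0571 = -0.7654
  r[Y,Y] = 1 (diagonal).
  r[Y,Z] = -1.5 / (1.7078 · 2.5166) = -1.5 / 4.2979 = -0.349
  r[Z,Z] = 1 (diagonal).

R is symmetric with unit diagonal. Assembling:

R = [[1, 0.7773, -0.7654],
 [0.7773, 1, -0.349],
 [-0.7654, -0.349, 1]]


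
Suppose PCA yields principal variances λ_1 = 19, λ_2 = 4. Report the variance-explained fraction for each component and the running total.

Step 1 — total variance = trace(Sigma) = Σ λ_i = 19 + 4 = 23.

Step 2 — fraction explained by component i = λ_i / Σ λ:
  PC1: 19/23 = 0.8261
  PC2: 4/23 = 0.1739

Step 3 — cumulative fraction after k components = (λ_1 + ... + λ_k) / Σ λ:
  k = 1: 19/23 = 0.8261
  k = 2: (19 + 4)/23 = 23/23 = 1

Summary (fraction, with percent):

explained: PC1 0.8261 (82.61%), PC2 0.1739 (17.39%);  cumulative: 0.8261, 1


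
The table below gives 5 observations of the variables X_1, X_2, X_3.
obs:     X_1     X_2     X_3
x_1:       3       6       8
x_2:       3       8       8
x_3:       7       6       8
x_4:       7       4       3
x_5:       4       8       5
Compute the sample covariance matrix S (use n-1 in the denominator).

Step 1 — column means:
  mean(X_1) = (3 + 3 + 7 + 7 + 4) / 5 = 24/5 = 4.8
  mean(X_2) = (6 + 8 + 6 + 4 + 8) / 5 = 32/5 = 6.4
  mean(X_3) = (8 + 8 + 8 + 3 + 5) / 5 = 32/5 = 6.4

Step 2 — sample covariance S[i,j] = (1/(n-1)) · Σ_k (x_{k,i} - mean_i) · (x_{k,j} - mean_j), with n-1 = 4.
  S[X_1,X_1] = ((-1.8)·(-1.8) + (-1.8)·(-1.8) + (2.2)·(2.2) + (2.2)·(2.2) + (-0.8)·(-0.8)) / 4 = 16.8/4 = 4.2
  S[X_1,X_2] = ((-1.8)·(-0.4) + (-1.8)·(1.6) + (2.2)·(-0.4) + (2.2)·(-2.4) + (-0.8)·(1.6)) / 4 = -9.6/4 = -2.4
  S[X_1,X_3] = ((-1.8)·(1.6) + (-1.8)·(1.6) + (2.2)·(1.6) + (2.2)·(-3.4) + (-0.8)·(-1.4)) / 4 = -8.6/4 = -2.15
  S[X_2,X_2] = ((-0.4)·(-0.4) + (1.6)·(1.6) + (-0.4)·(-0.4) + (-2.4)·(-2.4) + (1.6)·(1.6)) / 4 = 11.2/4 = 2.8
  S[X_2,X_3] = ((-0.4)·(1.6) + (1.6)·(1.6) + (-0.4)·(1.6) + (-2.4)·(-3.4) + (1.6)·(-1.4)) / 4 = 7.2/4 = 1.8
  S[X_3,X_3] = ((1.6)·(1.6) + (1.6)·(1.6) + (1.6)·(1.6) + (-3.4)·(-3.4) + (-1.4)·(-1.4)) / 4 = 21.2/4 = 5.3

S is symmetric (S[j,i] = S[i,j]). Assembling:

S = [[4.2, -2.4, -2.15],
 [-2.4, 2.8, 1.8],
 [-2.15, 1.8, 5.3]]
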